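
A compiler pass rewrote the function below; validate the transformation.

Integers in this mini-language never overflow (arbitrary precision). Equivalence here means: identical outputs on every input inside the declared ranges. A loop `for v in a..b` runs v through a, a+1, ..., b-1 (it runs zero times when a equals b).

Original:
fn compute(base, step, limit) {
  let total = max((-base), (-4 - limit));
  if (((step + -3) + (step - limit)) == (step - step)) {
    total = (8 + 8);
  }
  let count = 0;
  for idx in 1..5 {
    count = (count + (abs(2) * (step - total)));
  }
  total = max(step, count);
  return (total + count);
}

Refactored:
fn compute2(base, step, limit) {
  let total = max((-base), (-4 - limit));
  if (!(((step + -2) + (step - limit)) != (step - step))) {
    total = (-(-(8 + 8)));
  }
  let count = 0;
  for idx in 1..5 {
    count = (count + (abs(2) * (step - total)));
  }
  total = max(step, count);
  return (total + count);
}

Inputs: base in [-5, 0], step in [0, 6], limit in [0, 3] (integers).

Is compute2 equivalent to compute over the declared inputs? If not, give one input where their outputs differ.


Consider the input base=-5, step=1, limit=0.
compute: total := 5 | (((step + -3) + (step - limit)) == (step - step)): false | count := 0 | iter idx=1: | count := -8 | iter idx=2: | count := -16 | iter idx=3: | count := -24 | iter idx=4: | count := -32 | total := 1 | result -31
compute2: total := 5 | (!(((step + -2) + (step - limit)) != (step - step))): true | total := 16 | count := 0 | iter idx=1: | count := -30 | iter idx=2: | count := -60 | iter idx=3: | count := -90 | iter idx=4: | count := -120 | total := 1 | result -119
-31 against -119: the behavior changed.
verdict: not equivalent; witness: base=-5, step=1, limit=0


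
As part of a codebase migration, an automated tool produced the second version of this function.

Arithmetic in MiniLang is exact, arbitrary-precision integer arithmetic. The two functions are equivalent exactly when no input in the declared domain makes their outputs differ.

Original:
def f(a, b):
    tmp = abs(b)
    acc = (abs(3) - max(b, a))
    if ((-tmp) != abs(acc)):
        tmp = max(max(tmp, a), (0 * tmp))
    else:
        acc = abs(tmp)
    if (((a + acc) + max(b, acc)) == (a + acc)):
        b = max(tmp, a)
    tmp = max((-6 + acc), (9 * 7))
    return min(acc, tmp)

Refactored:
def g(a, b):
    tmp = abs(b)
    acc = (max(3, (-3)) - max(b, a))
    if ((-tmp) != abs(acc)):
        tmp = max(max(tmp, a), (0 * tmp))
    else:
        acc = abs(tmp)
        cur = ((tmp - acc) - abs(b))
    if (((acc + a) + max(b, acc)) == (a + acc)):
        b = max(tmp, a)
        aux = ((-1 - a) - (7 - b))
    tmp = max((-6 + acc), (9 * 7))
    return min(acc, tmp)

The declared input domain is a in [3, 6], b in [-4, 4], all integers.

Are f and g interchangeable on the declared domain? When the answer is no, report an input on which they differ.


Although constant usage differs, plus arithmetic usage differs, plus statement counts differ, plus min/max/abs usage differs, plus local variable names differ, 36/36 inputs agree.
verdict: equivalent


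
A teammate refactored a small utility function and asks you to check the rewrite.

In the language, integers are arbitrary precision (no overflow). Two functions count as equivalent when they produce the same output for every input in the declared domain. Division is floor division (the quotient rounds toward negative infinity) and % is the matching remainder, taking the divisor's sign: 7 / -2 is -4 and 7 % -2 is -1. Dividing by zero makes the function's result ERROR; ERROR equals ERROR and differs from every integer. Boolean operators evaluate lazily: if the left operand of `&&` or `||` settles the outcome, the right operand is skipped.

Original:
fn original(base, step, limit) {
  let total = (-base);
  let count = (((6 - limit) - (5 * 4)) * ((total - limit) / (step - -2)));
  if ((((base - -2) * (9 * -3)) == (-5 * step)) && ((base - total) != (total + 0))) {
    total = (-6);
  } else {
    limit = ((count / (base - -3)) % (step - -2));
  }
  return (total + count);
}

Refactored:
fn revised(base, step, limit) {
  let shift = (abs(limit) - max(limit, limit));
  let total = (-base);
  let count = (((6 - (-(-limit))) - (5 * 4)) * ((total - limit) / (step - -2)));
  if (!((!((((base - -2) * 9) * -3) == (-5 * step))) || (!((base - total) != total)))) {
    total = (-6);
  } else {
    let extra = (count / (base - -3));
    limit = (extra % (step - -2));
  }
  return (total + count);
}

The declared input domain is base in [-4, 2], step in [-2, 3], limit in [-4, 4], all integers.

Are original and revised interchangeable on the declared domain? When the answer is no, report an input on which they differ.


This is a faithful refactor — boolean connective usage differs, and constant usage differs, and local variable names differ, and min/max/abs usage differs, and statement counts differ, and arithmetic usage differs, but the computed results match everywhere.
As a probe, take base=2, step=-2, limit=1: original runs total becomes -2; next hits division by zero so the output is ERROR; revised runs shift becomes 0; next total becomes -2; next hits division by zero so the output is ERROR; both end at ERROR.
Sweeping the whole domain (378 inputs) finds no disagreement.
verdict: equivalent


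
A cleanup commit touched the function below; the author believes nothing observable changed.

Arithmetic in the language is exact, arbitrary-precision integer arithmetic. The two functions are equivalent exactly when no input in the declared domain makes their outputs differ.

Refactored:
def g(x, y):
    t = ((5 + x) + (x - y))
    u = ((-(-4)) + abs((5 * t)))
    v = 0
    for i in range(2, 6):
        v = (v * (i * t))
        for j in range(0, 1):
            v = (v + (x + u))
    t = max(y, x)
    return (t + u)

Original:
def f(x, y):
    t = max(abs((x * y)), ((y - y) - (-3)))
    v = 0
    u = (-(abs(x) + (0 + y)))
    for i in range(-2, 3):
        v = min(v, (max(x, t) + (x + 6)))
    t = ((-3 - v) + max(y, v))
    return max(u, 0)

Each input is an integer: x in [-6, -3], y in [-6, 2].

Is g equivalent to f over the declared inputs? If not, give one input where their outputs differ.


Take x=-6, y=-6.
f: t becomes 36; next v becomes 0; next u becomes 0; next at i=-2:; next v becomes 0; next at i=-1:; next v becomes 0; next at i=0:; next v becomes 0; next at i=1:; next v becomes 0; next at i=2:; next v becomes 0; next t becomes -3; next final value 0
g: t becomes -1; next u becomes 9; next v becomes 0; next at i=2:; next v becomes 0; next at j=0:; next v becomes 3; next at i=3:; next v becomes -9; next at j=0:; next v becomes -6; next at i=4:; next v becomes 24; next at j=0:; next v becomes 27; next at i=5:; next v becomes -135; next at j=0:; next v becomes -132; next t becomes -6; next final value 3
0 vs 3 — the two versions disagree here.
verdict: not equivalent; witness: x=-6, y=-6


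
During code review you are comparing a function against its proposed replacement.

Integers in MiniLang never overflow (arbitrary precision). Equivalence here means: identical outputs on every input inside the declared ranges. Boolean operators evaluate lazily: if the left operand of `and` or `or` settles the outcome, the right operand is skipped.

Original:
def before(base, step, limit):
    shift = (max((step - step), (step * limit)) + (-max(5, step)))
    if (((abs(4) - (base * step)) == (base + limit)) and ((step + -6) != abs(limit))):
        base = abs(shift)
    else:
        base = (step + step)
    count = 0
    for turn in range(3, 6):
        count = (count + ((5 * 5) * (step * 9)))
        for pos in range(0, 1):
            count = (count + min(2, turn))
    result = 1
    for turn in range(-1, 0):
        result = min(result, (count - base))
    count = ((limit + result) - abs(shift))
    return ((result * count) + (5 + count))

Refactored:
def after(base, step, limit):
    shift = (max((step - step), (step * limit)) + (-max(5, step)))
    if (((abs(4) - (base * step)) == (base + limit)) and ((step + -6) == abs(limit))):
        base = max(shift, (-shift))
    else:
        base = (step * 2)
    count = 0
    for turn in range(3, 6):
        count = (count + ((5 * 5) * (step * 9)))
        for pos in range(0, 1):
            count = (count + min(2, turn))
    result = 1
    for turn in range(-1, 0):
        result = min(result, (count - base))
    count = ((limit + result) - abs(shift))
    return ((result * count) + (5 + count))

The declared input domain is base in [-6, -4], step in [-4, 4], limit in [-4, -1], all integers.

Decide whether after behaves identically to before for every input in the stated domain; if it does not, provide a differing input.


base=-6, step=-2, limit=-2 yields 1811717 from before but 1798282 from after.
verdict: not equivalent; witness: base=-6, step=-2, limit=-2


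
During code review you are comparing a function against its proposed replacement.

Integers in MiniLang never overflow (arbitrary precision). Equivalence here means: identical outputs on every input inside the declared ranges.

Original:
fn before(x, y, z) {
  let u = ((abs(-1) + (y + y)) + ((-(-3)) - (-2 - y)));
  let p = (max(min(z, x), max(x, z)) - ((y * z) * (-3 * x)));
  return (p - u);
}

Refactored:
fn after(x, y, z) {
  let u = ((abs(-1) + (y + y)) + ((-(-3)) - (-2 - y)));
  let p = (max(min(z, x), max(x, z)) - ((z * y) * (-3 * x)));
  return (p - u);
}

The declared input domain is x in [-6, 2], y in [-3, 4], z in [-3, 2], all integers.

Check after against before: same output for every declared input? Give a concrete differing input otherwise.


Equivalent — the differences include same computation, different form, yet no declared input distinguishes the two.
Spot check at x=-2, y=4, z=-3 — before: u := 18 | p := 70 | result 52. after: u := 18 | p := 70 | result 52. Both give 52.
Sweeping the whole domain (432 inputs) finds no disagreement.
verdict: equivalent


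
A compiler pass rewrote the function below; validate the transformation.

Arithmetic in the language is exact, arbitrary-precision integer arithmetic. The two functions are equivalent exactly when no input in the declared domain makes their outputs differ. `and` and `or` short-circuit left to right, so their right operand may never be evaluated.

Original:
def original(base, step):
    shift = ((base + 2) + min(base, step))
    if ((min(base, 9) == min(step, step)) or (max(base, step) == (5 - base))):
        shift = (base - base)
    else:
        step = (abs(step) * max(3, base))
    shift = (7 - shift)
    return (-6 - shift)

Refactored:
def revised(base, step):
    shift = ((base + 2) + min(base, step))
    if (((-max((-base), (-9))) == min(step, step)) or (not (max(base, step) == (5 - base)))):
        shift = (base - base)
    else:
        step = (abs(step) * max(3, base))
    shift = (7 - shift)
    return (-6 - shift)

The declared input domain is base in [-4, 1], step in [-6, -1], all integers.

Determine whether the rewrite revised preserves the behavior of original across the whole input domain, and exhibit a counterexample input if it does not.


Try base=-4, step=-6.
original: shift := -8 | ((min(base, 9) == min(step, step)) or (max(base, step) == (5 - base))): false | step := 18 | shift := 15 | result -21
revised: shift := -8 | (((-max((-base), (-9))) == min(step, step)) or (not (max(base, step) == (5 - base)))): true | shift := 0 | shift := 7 | result -13
-21 != -13, so the rewrite changes behavior.
verdict: not equivalent; witness: base=-4, step=-6


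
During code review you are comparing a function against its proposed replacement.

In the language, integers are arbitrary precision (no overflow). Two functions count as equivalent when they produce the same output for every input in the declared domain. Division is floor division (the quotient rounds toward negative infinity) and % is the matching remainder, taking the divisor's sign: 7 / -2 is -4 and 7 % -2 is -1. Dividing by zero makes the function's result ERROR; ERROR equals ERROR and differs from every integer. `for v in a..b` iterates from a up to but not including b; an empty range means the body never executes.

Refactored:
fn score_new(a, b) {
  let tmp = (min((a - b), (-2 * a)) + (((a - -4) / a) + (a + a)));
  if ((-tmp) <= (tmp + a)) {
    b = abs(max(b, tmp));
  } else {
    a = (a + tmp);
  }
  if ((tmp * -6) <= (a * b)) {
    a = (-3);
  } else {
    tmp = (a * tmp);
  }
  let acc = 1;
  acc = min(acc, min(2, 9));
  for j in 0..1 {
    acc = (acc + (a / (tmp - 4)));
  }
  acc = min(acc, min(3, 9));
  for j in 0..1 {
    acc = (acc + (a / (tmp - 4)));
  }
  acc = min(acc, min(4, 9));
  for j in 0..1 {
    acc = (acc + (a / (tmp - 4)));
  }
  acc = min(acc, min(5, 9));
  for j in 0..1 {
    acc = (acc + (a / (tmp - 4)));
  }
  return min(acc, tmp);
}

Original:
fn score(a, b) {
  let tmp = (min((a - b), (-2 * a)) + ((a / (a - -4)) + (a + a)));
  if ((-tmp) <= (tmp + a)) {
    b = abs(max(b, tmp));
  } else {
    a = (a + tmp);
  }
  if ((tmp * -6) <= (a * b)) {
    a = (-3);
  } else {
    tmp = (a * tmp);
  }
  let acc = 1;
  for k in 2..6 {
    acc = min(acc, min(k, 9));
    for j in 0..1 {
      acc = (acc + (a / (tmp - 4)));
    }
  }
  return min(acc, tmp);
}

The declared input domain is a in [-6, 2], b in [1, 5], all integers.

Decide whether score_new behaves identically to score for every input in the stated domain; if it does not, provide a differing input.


Run the pair on a=-4, b=1.
score: divide-by-zero, output ERROR
score_new: tmp := -13 | ((-tmp) <= (tmp + a)): false | a := -17 | ((tmp * -6) <= (a * b)): false | tmp := 221 | acc := 1 | acc := 1 | iter j=0: | acc := 0 | acc := 0 | iter j=0: | acc := -1 | acc := -1 | iter j=0: | acc := -2 | acc := -2 | iter j=0: | acc := -3 | result -3
ERROR vs -3 — the two versions disagree here.
verdict: not equivalent; witness: a=-4, b=1


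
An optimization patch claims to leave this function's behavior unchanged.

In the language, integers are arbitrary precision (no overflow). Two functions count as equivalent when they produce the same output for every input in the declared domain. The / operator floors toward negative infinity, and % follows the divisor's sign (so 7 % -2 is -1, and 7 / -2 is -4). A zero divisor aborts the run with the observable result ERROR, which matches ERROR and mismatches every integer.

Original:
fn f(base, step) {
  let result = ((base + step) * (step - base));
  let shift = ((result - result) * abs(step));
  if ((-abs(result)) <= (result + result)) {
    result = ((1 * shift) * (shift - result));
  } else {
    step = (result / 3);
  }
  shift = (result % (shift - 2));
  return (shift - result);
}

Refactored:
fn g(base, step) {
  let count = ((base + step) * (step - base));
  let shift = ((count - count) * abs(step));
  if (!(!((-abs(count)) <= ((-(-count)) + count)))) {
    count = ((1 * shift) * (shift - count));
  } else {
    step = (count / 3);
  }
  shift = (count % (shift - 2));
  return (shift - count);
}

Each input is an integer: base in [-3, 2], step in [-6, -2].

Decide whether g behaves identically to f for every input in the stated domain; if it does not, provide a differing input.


Side by side, the visible changes include: boolean connective usage differs; local variable names differ.
As a probe, take base=-2, step=-4: f runs result=12, then shift=0, then ((-abs(result)) <= (result + result)) is true, then result=0, then shift=0, then returns 0; g runs count=12, then shift=0, then (!(!((-abs(count)) <= ((-(-count)) + count)))) is true, then count=0, then shift=0, then returns 0; both end at 0.
Every one of the 30 inputs gives matching results.
verdict: equivalent


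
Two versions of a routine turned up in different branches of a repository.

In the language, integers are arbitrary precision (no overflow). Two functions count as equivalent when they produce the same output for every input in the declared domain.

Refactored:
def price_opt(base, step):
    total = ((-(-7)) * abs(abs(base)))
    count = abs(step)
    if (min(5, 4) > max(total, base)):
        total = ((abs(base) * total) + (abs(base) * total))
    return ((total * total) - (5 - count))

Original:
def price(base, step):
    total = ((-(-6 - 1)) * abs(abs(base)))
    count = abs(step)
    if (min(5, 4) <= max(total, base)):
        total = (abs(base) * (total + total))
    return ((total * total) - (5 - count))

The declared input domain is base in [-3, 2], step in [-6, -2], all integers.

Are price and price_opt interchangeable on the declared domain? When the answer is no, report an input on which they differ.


Evaluate both at base=-3, step=-6.
price: total = 21; count = 6; (min(5, 4) <= max(total, base)) -> true; total = 126; return 15877
price_opt: total = 21; count = 6; (min(5, 4) > max(total, base)) -> false; return 442
15877 against 442: the behavior changed.
verdict: not equivalent; witness: base=-3, step=-6


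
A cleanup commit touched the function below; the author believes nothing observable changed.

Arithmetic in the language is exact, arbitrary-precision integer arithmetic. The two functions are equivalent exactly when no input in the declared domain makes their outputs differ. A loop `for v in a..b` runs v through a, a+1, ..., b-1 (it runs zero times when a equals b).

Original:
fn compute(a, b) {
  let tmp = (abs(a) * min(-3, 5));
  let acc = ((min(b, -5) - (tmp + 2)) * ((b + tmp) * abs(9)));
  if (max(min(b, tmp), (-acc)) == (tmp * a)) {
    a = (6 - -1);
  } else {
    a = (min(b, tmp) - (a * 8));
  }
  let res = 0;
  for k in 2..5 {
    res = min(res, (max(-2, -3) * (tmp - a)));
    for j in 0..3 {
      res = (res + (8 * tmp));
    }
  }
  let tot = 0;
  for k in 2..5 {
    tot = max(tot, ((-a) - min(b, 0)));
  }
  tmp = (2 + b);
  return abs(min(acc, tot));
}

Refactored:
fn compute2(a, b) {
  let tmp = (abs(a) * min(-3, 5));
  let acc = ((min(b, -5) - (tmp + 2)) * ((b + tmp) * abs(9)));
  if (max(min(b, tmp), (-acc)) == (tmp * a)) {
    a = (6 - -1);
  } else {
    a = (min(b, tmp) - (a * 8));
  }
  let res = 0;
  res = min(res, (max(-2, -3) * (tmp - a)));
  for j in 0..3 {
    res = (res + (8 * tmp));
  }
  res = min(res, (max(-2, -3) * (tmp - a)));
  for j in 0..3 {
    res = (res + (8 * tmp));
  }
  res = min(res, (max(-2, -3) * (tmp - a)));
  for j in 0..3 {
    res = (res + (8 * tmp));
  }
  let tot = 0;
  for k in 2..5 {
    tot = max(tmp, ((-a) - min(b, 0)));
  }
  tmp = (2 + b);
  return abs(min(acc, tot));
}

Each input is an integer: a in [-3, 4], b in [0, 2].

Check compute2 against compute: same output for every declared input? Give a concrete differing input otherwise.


a=-2, b=0 yields 0 from compute but 6 from compute2.
verdict: not equivalent; witness: a=-2, b=0


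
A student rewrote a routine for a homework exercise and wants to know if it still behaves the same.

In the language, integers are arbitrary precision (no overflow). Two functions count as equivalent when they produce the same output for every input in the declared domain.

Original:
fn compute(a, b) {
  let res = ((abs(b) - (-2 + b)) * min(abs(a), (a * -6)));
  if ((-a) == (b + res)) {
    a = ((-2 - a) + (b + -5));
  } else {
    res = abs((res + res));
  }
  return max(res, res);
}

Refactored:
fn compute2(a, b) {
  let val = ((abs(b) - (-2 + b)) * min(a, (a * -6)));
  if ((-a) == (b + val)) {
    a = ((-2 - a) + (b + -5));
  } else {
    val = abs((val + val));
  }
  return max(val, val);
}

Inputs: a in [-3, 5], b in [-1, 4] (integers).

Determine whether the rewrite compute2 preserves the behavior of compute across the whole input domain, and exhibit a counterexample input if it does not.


Consider the input a=-1, b=3.
compute: res=2, then ((-a) == (b + res)) is false, then res=4, then returns 4
compute2: val=-2, then ((-a) == (b + val)) is true, then a=-3, then returns -2
4 and -2 differ, so these are not the same function on this domain.
verdict: not equivalent; witness: a=-1, b=3


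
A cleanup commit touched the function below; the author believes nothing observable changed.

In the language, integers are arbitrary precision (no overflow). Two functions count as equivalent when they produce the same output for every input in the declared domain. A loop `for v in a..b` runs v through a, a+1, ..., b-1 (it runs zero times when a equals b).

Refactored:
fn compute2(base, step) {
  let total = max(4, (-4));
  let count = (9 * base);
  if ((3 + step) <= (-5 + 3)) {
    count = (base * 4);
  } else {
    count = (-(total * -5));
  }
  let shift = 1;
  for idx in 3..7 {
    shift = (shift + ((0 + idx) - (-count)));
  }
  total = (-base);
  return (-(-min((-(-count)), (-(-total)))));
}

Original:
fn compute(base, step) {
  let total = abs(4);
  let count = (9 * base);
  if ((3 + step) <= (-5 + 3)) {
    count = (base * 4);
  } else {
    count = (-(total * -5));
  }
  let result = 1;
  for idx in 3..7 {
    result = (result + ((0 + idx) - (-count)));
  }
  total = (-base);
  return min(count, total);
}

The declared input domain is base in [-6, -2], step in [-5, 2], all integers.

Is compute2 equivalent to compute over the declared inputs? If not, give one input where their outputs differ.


Differences: min/max/abs usage differs, local variable names differ, constant usage differs — yet all 40 inputs agree.
verdict: equivalent


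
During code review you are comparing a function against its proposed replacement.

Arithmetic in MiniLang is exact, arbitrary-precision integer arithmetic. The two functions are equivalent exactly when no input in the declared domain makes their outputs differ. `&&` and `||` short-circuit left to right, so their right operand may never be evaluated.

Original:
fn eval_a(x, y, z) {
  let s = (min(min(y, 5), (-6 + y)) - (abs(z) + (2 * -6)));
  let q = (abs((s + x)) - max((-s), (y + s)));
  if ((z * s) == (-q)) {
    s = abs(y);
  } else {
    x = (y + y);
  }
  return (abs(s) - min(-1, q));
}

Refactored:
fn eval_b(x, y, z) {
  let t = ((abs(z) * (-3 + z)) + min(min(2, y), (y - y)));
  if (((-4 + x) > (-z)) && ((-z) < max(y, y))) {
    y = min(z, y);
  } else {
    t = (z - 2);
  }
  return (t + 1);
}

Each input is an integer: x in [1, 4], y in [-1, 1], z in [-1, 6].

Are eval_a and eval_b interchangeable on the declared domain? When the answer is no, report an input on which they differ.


Take x=1, y=-1, z=-1.
eval_a: s := 4 | q := 2 | ((z * s) == (-q)): false | x := -2 | result 5
eval_b: t := -5 | (((-4 + x) > (-z)) && ((-z) < max(y, y))): false | t := -3 | result -2
5 and -2 differ, so these are not the same function on this domain.
verdict: not equivalent; witness: x=1, y=-1, z=-1


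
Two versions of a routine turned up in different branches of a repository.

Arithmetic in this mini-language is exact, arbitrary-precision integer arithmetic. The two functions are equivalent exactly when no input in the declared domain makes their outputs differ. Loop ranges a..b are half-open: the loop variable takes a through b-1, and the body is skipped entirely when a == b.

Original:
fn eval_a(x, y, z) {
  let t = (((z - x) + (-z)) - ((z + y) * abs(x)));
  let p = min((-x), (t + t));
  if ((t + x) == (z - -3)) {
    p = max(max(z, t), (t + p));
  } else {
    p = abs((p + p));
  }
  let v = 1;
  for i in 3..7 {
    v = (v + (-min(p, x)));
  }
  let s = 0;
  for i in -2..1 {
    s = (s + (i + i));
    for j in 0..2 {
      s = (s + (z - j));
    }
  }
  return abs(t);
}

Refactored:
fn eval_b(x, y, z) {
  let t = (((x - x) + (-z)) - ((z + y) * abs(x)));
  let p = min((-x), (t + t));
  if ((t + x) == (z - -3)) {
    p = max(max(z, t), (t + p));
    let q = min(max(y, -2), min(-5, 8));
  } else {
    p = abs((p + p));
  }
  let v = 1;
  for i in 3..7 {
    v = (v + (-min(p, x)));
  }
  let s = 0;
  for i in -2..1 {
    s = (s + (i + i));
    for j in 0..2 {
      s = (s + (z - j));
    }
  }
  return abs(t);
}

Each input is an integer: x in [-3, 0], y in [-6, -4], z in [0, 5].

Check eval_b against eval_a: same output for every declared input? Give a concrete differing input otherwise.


At x=-3, y=-6, z=0: eval_a gives 21, eval_b gives 18.
verdict: not equivalent; witness: x=-3, y=-6, z=0


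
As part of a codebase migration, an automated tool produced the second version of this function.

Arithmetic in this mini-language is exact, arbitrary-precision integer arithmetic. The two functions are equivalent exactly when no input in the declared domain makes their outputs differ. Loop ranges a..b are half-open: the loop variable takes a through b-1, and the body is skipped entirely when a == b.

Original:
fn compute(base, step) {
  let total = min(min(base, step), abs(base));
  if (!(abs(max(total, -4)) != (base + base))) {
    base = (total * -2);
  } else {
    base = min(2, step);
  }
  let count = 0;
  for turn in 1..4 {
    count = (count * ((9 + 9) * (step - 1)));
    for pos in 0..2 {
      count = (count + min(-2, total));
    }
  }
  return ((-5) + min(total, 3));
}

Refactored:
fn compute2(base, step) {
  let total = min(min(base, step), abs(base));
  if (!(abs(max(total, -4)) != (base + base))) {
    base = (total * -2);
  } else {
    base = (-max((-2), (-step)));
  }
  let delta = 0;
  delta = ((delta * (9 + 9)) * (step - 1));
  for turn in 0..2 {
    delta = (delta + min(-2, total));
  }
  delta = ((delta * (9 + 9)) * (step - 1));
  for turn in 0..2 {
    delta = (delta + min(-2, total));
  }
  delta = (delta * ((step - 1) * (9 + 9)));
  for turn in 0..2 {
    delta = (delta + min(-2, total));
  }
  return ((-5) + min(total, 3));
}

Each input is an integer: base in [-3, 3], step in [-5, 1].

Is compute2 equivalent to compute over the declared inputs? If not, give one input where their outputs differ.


The two are interchangeable: constant usage differs; also local variable names differ; also arithmetic usage differs; also min/max/abs usage differs; also loop structure differs; also statement counts differ, and every declared input agrees.
Spot check at base=-1, step=-3 — compute: total := -3 | (!(abs(max(total, -4)) != (base + base))): false | base := -3 | count := 0 | iter turn=1: | count := 0 | iter pos=0: | count := -3 | iter pos=1: | count := -6 | iter turn=2: | count := 432 | iter pos=0: | count := 429 | iter pos=1: | count := 426 | iter turn=3: | count := -30672 | iter pos=0: | count := -30675 | iter pos=1: | count := -30678 | result -8. compute2: total := -3 | (!(abs(max(total, -4)) != (base + base))): false | base := -3 | delta := 0 | delta := 0 | iter turn=0: | delta := -3 | iter turn=1: | delta := -6 | delta := 432 | iter turn=0: | delta := 429 | iter turn=1: | delta := 426 | delta := -30672 | iter turn=0: | delta := -30675 | iter turn=1: | delta := -30678 | result -8. Both give -8.
Across all 49 domain points the two functions coincide.
verdict: equivalent


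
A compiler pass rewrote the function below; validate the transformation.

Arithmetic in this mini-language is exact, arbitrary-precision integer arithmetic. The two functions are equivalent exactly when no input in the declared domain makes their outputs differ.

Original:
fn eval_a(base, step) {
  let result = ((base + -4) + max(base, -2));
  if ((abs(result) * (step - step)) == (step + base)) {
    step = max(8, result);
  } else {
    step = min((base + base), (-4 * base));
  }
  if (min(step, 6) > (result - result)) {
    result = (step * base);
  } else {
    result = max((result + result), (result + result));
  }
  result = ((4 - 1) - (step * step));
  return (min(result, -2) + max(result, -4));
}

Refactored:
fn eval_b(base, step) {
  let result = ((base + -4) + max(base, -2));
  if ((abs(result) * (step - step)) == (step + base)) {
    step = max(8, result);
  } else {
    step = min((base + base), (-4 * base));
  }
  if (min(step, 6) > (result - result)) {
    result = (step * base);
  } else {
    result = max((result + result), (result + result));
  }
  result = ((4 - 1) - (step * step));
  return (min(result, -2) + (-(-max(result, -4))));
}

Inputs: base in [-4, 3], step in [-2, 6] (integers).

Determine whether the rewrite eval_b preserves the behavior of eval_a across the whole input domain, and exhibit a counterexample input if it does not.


Comparing the listings, the differences include: same computation, different form.
One worked example (base=-4, step=1) — eval_a: result=-10, then ((abs(result) * (step - step)) == (step + base)) is false, then step=-8, then (min(step, 6) > (result - result)) is false, then result=-20, then result=-61, then returns -65; eval_b: result=-10, then ((abs(result) * (step - step)) == (step + base)) is false, then step=-8, then (min(step, 6) > (result - result)) is false, then result=-20, then result=-61, then returns -65; agreement on -65.
Every one of the 72 inputs gives matching results.
verdict: equivalent


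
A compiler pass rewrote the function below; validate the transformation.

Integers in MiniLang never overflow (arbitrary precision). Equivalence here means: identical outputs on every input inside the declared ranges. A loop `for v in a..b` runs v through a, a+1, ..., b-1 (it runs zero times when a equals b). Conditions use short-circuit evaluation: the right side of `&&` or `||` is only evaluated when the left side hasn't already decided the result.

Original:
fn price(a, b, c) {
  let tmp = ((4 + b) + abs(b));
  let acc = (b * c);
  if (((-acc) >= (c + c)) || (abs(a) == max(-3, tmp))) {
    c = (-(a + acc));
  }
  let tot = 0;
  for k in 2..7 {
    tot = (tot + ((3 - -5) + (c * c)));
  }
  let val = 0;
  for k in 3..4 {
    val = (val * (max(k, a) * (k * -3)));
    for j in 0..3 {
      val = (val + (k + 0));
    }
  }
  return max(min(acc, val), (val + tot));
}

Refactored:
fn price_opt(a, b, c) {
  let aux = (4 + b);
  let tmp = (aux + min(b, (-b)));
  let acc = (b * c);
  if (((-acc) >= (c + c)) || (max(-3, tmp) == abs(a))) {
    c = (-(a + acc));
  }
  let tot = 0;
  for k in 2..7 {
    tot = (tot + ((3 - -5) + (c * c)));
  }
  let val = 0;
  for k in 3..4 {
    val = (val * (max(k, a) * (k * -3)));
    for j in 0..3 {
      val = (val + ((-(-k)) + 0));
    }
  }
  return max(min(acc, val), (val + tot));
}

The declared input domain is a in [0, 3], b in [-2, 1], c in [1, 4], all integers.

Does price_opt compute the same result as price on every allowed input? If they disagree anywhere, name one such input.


Not equivalent: a=2, b=-1, c=2 separates them (69 vs 49).
price: tmp := 4 | acc := -2 | (((-acc) >= (c + c)) || (abs(a) == max(-3, tmp))): false | tot := 0 | iter k=2: | tot := 12 | iter k=3: | tot := 24 | iter k=4: | tot := 36 | iter k=5: | tot := 48 | iter k=6: | tot := 60 | val := 0 | iter k=3: | val := 0 | iter j=0: | val := 3 | iter j=1: | val := 6 | iter j=2: | val := 9 | result 69
price_opt: aux := 3 | tmp := 2 | acc := -2 | (((-acc) >= (c + c)) || (max(-3, tmp) == abs(a))): true | c := 0 | tot := 0 | iter k=2: | tot := 8 | iter k=3: | tot := 16 | iter k=4: | tot := 24 | iter k=5: | tot := 32 | iter k=6: | tot := 40 | val := 0 | iter k=3: | val := 0 | iter j=0: | val := 3 | iter j=1: | val := 6 | iter j=2: | val := 9 | result 49
verdict: not equivalent; witness: a=2, b=-1, c=2


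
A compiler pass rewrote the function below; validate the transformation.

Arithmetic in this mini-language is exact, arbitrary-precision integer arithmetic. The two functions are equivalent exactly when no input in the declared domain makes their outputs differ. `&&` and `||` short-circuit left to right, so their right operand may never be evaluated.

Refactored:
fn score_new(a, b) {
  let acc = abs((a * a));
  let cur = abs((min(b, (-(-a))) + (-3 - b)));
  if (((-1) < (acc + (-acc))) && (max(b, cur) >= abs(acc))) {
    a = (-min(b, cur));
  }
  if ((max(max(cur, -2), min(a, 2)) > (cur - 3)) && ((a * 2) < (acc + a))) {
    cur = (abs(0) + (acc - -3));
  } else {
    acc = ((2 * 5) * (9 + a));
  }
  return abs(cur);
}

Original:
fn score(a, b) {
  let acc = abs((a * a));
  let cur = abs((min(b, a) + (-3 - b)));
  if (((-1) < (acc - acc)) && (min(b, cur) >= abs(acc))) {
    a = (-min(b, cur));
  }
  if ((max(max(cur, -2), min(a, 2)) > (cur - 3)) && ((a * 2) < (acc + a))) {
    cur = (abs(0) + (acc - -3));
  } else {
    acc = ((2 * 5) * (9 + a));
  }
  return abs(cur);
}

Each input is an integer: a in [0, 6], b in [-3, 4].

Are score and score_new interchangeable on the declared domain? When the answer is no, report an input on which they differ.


The rewrite breaks on a=1, b=0, where the results are 3 and 4.
score: acc becomes 1; next cur becomes 3; next (((-1) < (acc - acc)) && (min(b, cur) >= abs(acc))) evaluates to false; next ((max(max(cur, -2), min(a, 2)) > (cur - 3)) && ((a * 2) < (acc + a))) evaluates to false; next acc becomes 100; next final value 3
score_new: acc becomes 1; next cur becomes 3; next (((-1) < (acc + (-acc))) && (max(b, cur) >= abs(acc))) evaluates to true; next a becomes 0; next ((max(max(cur, -2), min(a, 2)) > (cur - 3)) && ((a * 2) < (acc + a))) evaluates to true; next cur becomes 4; next final value 4
verdict: not equivalent; witness: a=1, b=0


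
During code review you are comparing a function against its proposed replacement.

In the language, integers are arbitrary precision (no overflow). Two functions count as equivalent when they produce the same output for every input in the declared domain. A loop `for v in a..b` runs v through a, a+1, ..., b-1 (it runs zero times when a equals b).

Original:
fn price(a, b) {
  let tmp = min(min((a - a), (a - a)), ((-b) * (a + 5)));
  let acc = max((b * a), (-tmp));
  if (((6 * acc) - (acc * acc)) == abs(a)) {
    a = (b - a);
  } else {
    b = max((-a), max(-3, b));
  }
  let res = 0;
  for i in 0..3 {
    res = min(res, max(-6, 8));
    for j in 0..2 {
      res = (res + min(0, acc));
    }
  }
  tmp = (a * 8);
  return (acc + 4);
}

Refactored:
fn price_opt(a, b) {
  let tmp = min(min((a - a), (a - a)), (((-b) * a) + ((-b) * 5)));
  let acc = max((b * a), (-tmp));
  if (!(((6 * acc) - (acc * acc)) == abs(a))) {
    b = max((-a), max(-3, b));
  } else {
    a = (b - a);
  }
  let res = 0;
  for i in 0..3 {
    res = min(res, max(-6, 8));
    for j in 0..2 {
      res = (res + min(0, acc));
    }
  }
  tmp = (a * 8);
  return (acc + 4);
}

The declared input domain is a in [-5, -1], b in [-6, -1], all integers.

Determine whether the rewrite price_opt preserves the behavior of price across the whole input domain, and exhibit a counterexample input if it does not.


Side by side, the visible changes include: boolean connective usage differs; also arithmetic usage differs.
One worked example (a=-5, b=-4) — price: tmp = 0; acc = 20; (((6 * acc) - (acc * acc)) == abs(a)) -> false; b = 5; res = 0; [i=0]; res = 0; [j=0]; res = 0; [j=1]; res = 0; [i=1]; res = 0; [j=0]; res = 0; [j=1]; res = 0; [i=2]; res = 0; [j=0]; res = 0; [j=1]; res = 0; tmp = -40; return 24; price_opt: tmp = 0; acc = 20; (!(((6 * acc) - (acc * acc)) == abs(a))) -> true; b = 5; res = 0; [i=0]; res = 0; [j=0]; res = 0; [j=1]; res = 0; [i=1]; res = 0; [j=0]; res = 0; [j=1]; res = 0; [i=2]; res = 0; [j=0]; res = 0; [j=1]; res = 0; tmp = -40; return 24; agreement on 24.
Every one of the 30 inputs gives matching results.
verdict: equivalent


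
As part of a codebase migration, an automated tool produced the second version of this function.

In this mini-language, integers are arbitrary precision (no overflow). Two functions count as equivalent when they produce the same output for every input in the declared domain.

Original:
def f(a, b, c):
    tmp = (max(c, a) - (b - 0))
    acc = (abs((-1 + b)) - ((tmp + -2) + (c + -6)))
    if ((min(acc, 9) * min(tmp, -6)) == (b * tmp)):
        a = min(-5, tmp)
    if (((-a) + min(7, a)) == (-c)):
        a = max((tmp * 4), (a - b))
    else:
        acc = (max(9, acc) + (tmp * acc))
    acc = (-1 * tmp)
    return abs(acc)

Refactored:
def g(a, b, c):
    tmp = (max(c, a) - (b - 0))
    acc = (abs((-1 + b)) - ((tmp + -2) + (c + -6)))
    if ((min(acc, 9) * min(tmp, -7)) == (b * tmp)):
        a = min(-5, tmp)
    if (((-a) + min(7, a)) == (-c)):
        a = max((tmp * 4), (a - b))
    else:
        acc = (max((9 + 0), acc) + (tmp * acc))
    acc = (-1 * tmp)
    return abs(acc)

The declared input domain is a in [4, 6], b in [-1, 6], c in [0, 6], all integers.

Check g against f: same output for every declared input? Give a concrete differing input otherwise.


The edit looks behavioral (`-6` became `-7`), but over these ranges it never changes the outcome.
One worked example (a=5, b=0, c=6) — f: tmp = 6; acc = -3; ((min(acc, 9) * min(tmp, -6)) == (b * tmp)) -> false; (((-a) + min(7, a)) == (-c)) -> false; acc = -9; acc = -6; return 6; g: tmp = 6; acc = -3; ((min(acc, 9) * min(tmp, -7)) == (b * tmp)) -> false; (((-a) + min(7, a)) == (-c)) -> false; acc = -9; acc = -6; return 6; agreement on 6.
Across all 168 domain points the two functions coincide.
verdict: equivalent


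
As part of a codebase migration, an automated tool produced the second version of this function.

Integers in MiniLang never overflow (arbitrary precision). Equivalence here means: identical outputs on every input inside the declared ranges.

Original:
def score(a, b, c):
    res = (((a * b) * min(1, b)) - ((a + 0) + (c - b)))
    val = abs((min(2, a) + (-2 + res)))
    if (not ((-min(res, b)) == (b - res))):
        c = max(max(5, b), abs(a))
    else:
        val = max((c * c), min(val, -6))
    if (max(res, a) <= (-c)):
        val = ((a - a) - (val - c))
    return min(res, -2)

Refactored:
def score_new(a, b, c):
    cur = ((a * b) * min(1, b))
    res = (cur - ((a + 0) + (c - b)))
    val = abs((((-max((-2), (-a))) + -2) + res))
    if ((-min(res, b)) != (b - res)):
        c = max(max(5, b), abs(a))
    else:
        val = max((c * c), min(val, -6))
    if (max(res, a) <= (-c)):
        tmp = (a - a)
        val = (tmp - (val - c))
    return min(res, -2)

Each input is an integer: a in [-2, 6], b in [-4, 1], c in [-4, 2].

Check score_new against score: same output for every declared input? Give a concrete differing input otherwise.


The two are interchangeable: boolean connective usage differs; and comparison usage differs; and statement counts differ; and min/max/abs usage differs; and local variable names differ, and every declared input agrees.
Spot check at a=5, b=-2, c=-1 — score: res := 14 | val := 14 | (not ((-min(res, b)) == (b - res))): true | c := 5 | (max(res, a) <= (-c)): false | result -2. score_new: cur := 20 | res := 14 | val := 14 | ((-min(res, b)) != (b - res)): true | c := 5 | (max(res, a) <= (-c)): false | result -2. Both give -2.
Across all 378 domain points the two functions coincide.
verdict: equivalent


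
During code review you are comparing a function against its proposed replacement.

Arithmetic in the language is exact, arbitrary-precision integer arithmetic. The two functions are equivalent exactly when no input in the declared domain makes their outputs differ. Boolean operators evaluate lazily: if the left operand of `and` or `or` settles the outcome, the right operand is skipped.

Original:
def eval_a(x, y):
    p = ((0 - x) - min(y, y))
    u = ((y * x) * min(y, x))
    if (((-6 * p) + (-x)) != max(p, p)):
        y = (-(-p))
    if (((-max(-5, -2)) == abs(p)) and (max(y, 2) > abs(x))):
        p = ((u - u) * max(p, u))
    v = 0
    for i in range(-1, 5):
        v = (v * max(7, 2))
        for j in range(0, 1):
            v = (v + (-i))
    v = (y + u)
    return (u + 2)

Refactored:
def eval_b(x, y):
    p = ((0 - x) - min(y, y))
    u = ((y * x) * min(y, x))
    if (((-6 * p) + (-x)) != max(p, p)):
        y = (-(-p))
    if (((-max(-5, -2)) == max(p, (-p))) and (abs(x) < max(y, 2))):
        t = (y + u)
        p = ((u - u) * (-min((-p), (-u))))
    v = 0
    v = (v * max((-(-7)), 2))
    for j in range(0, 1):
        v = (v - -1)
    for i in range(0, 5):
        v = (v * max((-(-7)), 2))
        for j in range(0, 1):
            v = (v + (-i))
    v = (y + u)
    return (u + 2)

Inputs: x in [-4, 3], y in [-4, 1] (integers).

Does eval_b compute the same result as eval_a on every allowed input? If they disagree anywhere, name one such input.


The two versions differ — the changes include min/max/abs usage differs, comparison usage differs, arithmetic usage differs, constant usage differs, loop structure differs, statement counts differ, local variable names differ.
As a probe, take x=3, y=1: eval_a runs p becomes -4; next u becomes 3; next (((-6 * p) + (-x)) != max(p, p)) evaluates to true; next y becomes -4; next (((-max(-5, -2)) == abs(p)) and (max(y, 2) > abs(x))) evaluates to false; next v becomes 0; next at i=-1:; next v becomes 0; next at j=0:; next v becomes 1; next at i=0:; next v becomes 7; next at j=0:; next v becomes 7; next at i=1:; next v becomes 49; next at j=0:; next v becomes 48; next at i=2:; next v becomes 336; next at j=0:; next v becomes 334; next at i=3:; next v becomes 2338; next at j=0:; next v becomes 2335; next at i=4:; next v becomes 16345; next at j=0:; next v becomes 16341; next v becomes -1; next final value 5; eval_b runs p becomes -4; next u becomes 3; next (((-6 * p) + (-x)) != max(p, p)) evaluates to true; next y becomes -4; next (((-max(-5, -2)) == max(p, (-p))) and (abs(x) < max(y, 2))) evaluates to false; next v becomes 0; next v becomes 0; next at j=0:; next v becomes 1; next at i=0:; next v becomes 7; next at j=0:; next v becomes 7; next at i=1:; next v becomes 49; next at j=0:; next v becomes 48; next at i=2:; next v becomes 336; next at j=0:; next v becomes 334; next at i=3:; next v becomes 2338; next at j=0:; next v becomes 2335; next at i=4:; next v becomes 16345; next at j=0:; next v becomes 16341; next v becomes -1; next final value 5; both end at 5.
Checked all 48 inputs in the declared domain: the outputs agree on every one.
verdict: equivalent
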